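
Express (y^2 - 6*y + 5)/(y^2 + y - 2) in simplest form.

Factor: y^2 - 6*y + 5 = (y - 1)*(y - 5);  y^2 + y - 2 = (y + 2)*(y - 1)
Cancel the common factor (y - 1).

(y - 5)/(y + 2)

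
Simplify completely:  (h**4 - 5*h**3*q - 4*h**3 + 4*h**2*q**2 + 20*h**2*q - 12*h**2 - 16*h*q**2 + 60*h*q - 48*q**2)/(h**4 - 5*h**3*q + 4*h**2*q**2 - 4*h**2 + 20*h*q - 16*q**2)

(h - 6)/(h - 2)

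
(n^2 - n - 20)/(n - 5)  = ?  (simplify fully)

Factor: n^2 - n - 20 = (n + 4)*(n - 5)
Cancel the common factor (n - 5).

n + 4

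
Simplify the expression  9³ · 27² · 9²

3^16

9³ = 3^6; 27² = 3^6; 9² = 3^4
Combine exponents: 3^16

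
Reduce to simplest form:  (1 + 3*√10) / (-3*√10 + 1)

-(1 + 3*√10)²/89

Multiply numerator and denominator by 1 + 3*√10.
Denominator becomes -89; numerator becomes 6*√10 + 91.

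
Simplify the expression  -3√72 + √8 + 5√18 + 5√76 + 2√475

3√72 = 18*√2; √8 = 2*√2; 5√18 = 15*√2; 5√76 = 10*√19; 2√475 = 10*√19

-√2 + 20*√19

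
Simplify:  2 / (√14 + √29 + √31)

Group as (√14 + √31) + √29; multiply by (√14 + √31) - √29, then rationalise the remaining surd.

(-√12586 + 6*√31 + 8*√29 + 23*√14)/370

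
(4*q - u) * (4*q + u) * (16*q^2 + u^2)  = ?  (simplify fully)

Telescope via difference of squares: ((4*q)+u)((4*q)-u) = 16*q^2 - u^2, then repeat with the next factor.

256*q^4 - u^4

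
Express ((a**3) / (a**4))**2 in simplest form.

a**(-2)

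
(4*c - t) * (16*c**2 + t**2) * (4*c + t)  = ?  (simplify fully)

Telescope via difference of squares: ((4*c)+t)((4*c)-t) = 16*c**2 - t**2, then repeat with the next factor.

256*c**4 - t**4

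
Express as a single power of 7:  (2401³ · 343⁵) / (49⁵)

2401³ = 7^12; 343⁵ = 7^15; 49⁵ = 7^10
Combine exponents: 7^17

7^17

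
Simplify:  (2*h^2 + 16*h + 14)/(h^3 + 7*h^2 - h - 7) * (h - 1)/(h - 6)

2/(h - 6)

Factor: 2*h^2 + 16*h + 14 = 2*(h + 1)*(h + 7);  h^3 + 7*h^2 - h - 7 = (h - 1)*(h + 7)*(h + 1)
Cancel the common factors (h + 7), (h + 1), (h - 1).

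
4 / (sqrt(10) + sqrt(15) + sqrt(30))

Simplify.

Group as (sqrt(10) + sqrt(15)) + sqrt(30); multiply by (sqrt(10) + sqrt(15)) - sqrt(30), then rationalise the remaining surd.

(-48*sqrt(5) - 4*sqrt(30) + 20*sqrt(15) + 28*sqrt(10))/115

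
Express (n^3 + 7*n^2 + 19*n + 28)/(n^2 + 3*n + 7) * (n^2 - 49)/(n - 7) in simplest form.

n^2 + 11*n + 28

Factor: n^3 + 7*n^2 + 19*n + 28 = (n^2 + 3*n + 7)*(n + 4);  n^2 - 49 = (n - 7)*(n + 7)
Cancel the common factors (n^2 + 3*n + 7), (n - 7).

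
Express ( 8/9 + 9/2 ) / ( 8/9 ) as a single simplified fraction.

97/16

Numerator: 8/9 + 9/2 = 97/18
Denominator: 8/9 = 8/9
Divide: (97/18) · (9/8) = 97/16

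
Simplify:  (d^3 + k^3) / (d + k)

d^2 - d*k + k^2

Apply the sum-of-cubes factorisation and cancel (d + k).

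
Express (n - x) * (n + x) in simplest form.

n^2 - x^2

Telescope via difference of squares: (n+x)(n-x) = n^2 - x^2.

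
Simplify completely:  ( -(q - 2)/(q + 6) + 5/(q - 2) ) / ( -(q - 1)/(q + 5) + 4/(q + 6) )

Numerator: -(q - 2)/(q + 6) + 5/(q - 2) = (-q^2 + 9*q + 26)/(q^2 + 4*q - 12)
Denominator: -(q - 1)/(q + 5) + 4/(q + 6) = (-q^2 - q + 26)/(q^2 + 11*q + 30)
Divide: ((-q^2 + 9*q + 26)/(q^2 + 4*q - 12)) · ((q^2 + 11*q + 30)/(-q^2 - q + 26)) = (q^3 - 4*q^2 - 71*q - 130)/(q^3 - q^2 - 28*q + 52)

(q^3 - 4*q^2 - 71*q - 130)/(q^3 - q^2 - 28*q + 52)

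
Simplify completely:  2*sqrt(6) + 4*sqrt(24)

10*sqrt(6)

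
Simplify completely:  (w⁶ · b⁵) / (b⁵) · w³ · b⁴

Quotient: w⁶
Multiply by w³ · b⁴: add exponents.

b⁴*w⁹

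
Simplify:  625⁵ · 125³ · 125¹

625⁵ = 5^20; 125³ = 5^9; 125¹ = 5^3
Combine exponents: 5^32

5^32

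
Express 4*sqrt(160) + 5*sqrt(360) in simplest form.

46*sqrt(10)

4*sqrt(160) = 16*sqrt(10); 5*sqrt(360) = 30*sqrt(10)
Combine: (16 + 30)·sqrt(10) = 46*sqrt(10)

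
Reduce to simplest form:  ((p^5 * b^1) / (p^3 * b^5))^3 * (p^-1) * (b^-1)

Inside the bracket: p^2 * (b^-4)
Raise to the power 3: p^6 * (b^-12)
Multiply by (p^-1) * (b^-1): add exponents.

p^5/b^13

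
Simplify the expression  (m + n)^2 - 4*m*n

(m - n)^2

Expanding gives m^2 - 2*m*n + n^2, a perfect square.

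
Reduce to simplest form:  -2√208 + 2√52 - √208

-8*√13

2√208 = 8*√13; 2√52 = 4*√13; √208 = 4*√13
Combine: (-8 + 4 - 4)·√13 = -8*√13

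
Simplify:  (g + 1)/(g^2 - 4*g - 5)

1/(g - 5)

Factor: g^2 - 4*g - 5 = (g + 1)*(g - 5)
Cancel the common factor (g + 1).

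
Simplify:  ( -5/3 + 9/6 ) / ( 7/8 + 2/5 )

Numerator: -5/3 + 9/6 = -1/6
Denominator: 7/8 + 2/5 = 51/40
Divide: (-1/6) · (40/51) = -20/153

-20/153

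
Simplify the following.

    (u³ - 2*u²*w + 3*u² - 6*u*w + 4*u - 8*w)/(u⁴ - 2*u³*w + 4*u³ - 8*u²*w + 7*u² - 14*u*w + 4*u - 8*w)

1/(u + 1)

Factor: u³ - 2*u²*w + 3*u² - 6*u*w + 4*u - 8*w = (u² + 3*u + 4)·(u - 2*w);  u⁴ - 2*u³*w + 4*u³ - 8*u²*w + 7*u² - 14*u*w + 4*u - 8*w = (u - 2*w)·(u² + 3*u + 4)·(u + 1)
Cancel the common factors (u² + 3*u + 4), (u - 2*w).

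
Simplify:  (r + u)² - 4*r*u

(r - u)²

Expand the square and combine the 4*r*u term.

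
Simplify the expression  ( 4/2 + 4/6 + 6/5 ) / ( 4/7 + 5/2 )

812/645

Numerator: 4/2 + 4/6 + 6/5 = 58/15
Denominator: 4/7 + 5/2 = 43/14
Divide: (58/15) · (14/43) = 812/645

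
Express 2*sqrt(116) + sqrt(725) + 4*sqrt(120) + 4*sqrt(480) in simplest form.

2*sqrt(116) = 4*sqrt(29); sqrt(725) = 5*sqrt(29); 4*sqrt(120) = 8*sqrt(30); 4*sqrt(480) = 16*sqrt(30)

9*sqrt(29) + 24*sqrt(30)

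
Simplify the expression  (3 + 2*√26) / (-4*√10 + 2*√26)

(-8*√65 - 52 - 6*√10 - 3*√26)/28

Multiply numerator and denominator by 2*√26 + 4*√10.
Denominator becomes -56; numerator becomes 6*√26 + 12*√10 + 104 + 16*√65.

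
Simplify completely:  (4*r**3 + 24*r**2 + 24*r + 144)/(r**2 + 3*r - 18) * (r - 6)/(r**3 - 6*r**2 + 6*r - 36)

4/(r - 3)

Factor: 4*r**3 + 24*r**2 + 24*r + 144 = 4*(r**2 + 6)*(r + 6);  r**2 + 3*r - 18 = (r + 6)*(r - 3);  r**3 - 6*r**2 + 6*r - 36 = (r - 6)*(r**2 + 6)
Cancel the common factors (r**2 + 6), (r + 6), (r - 6).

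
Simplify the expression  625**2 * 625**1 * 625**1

625**2 = 5**8; 625**1 = 5**4; 625**1 = 5**4
Combine exponents: 5**16

5**16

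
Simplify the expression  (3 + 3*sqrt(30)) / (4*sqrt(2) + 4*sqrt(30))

(-6*sqrt(15) - 3*sqrt(2) + 3*sqrt(30) + 90)/112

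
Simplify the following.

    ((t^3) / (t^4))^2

t^(-2)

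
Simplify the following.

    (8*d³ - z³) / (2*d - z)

Factor as (a-b)(a^2+ab+b^2) with a=(2*d), b=z.

4*d² + 2*d*z + z²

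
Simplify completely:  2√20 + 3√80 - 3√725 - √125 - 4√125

2√20 = 4*√5; 3√80 = 12*√5; 3√725 = 15*√29; √125 = 5*√5; 4√125 = 20*√5

-15*√29 - 9*√5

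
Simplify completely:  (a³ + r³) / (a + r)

Apply the sum-of-cubes factorisation and cancel (a + r).

a² - a*r + r²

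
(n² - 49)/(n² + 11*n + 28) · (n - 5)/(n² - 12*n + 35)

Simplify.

1/(n + 4)

Factor: n² - 49 = (n + 7)·(n - 7);  n² + 11*n + 28 = (n + 7)·(n + 4);  n² - 12*n + 35 = (n - 5)·(n - 7)
Cancel the common factors (n - 5), (n - 7), (n + 7).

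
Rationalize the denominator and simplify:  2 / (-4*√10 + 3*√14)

(-4*√10 - 3*√14)/17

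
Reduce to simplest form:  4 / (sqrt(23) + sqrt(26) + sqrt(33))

Group as (sqrt(26) + sqrt(33)) + sqrt(23); multiply by (sqrt(26) + sqrt(33)) - sqrt(23), then rationalise the remaining surd.

(-sqrt(19734) + 8*sqrt(33) + 15*sqrt(26) + 18*sqrt(23))/267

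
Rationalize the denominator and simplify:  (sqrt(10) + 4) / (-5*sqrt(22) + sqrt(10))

Multiply numerator and denominator by sqrt(10) + 5*sqrt(22).
Denominator becomes -540; numerator becomes 10 + 4*sqrt(10) + 10*sqrt(55) + 20*sqrt(22).

(-10*sqrt(22) - 5*sqrt(55) - 2*sqrt(10) - 5)/270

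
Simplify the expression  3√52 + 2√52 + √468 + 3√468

3√52 = 6*√13; 2√52 = 4*√13; √468 = 6*√13; 3√468 = 18*√13
Combine: (6 + 4 + 6 + 18)·√13 = 34*√13

34*√13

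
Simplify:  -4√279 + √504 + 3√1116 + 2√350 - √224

4√279 = 12*√31; √504 = 6*√14; 3√1116 = 18*√31; 2√350 = 10*√14; √224 = 4*√14

6*√31 + 12*√14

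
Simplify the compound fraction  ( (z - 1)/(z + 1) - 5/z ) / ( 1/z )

(z^2 - 6*z - 5)/(z + 1)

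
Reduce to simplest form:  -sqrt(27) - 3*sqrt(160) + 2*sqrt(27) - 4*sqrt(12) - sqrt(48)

-12*sqrt(10) - 9*sqrt(3)

sqrt(27) = 3*sqrt(3); 3*sqrt(160) = 12*sqrt(10); 2*sqrt(27) = 6*sqrt(3); 4*sqrt(12) = 8*sqrt(3); sqrt(48) = 4*sqrt(3)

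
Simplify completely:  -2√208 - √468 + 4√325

2√208 = 8*√13; √468 = 6*√13; 4√325 = 20*√13
Combine: (-8 - 6 + 20)·√13 = 6*√13

6*√13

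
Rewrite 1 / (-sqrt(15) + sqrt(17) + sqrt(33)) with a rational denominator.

Group as (sqrt(17) + sqrt(33)) - sqrt(15); multiply by (sqrt(17) + sqrt(33)) + sqrt(15), then rationalise the remaining surd.

(-35*sqrt(15) - sqrt(33) + 31*sqrt(17) + 6*sqrt(935))/1019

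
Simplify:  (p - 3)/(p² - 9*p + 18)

Factor: p² - 9*p + 18 = (p - 6)·(p - 3)
Cancel the common factor (p - 3).

1/(p - 6)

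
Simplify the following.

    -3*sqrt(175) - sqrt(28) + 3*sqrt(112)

-5*sqrt(7)

3*sqrt(175) = 15*sqrt(7); sqrt(28) = 2*sqrt(7); 3*sqrt(112) = 12*sqrt(7)
Combine: (-15 - 2 + 12)·sqrt(7) = -5*sqrt(7)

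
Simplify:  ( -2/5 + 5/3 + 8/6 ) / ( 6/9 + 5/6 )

26/15

Numerator: -2/5 + 5/3 + 8/6 = 13/5
Denominator: 6/9 + 5/6 = 3/2
Divide: (13/5) · (2/3) = 26/15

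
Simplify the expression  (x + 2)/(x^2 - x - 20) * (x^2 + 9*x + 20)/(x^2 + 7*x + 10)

Factor: x^2 - x - 20 = (x - 5)*(x + 4);  x^2 + 9*x + 20 = (x + 5)*(x + 4);  x^2 + 7*x + 10 = (x + 2)*(x + 5)
Cancel the common factors (x + 2), (x + 5), (x + 4).

1/(x - 5)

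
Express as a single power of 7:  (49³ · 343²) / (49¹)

49³ = 7^6; 343² = 7^6; 49¹ = 7^2
Combine exponents: 7^10

7^10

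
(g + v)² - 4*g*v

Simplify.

Expanding gives g² - 2*g*v + v², a perfect square.

(g - v)²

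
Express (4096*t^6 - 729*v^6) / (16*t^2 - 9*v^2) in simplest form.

256*t^4 + 144*t^2*v^2 + 81*v^4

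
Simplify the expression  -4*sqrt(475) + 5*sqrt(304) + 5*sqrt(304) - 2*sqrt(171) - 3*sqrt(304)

4*sqrt(475) = 20*sqrt(19); 5*sqrt(304) = 20*sqrt(19); 5*sqrt(304) = 20*sqrt(19); 2*sqrt(171) = 6*sqrt(19); 3*sqrt(304) = 12*sqrt(19)
Combine: (-20 + 20 + 20 - 6 - 12)·sqrt(19) = 2*sqrt(19)

2*sqrt(19)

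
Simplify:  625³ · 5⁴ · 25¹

625³ = 5^12; 5⁴ = 5^4; 25¹ = 5^2
Combine exponents: 5^18

5^18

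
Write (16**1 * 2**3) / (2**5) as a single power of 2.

16**1 = 2**4; 2**3 = 2**3; 2**5 = 2**5
Combine exponents: 2**2

2**2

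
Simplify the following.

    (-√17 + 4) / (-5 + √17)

Multiply numerator and denominator by -5 - √17.
Denominator becomes 8; numerator becomes -3 + √17.

(-3 + √17)/8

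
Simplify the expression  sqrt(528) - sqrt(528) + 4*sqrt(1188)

24*sqrt(33)

sqrt(528) = 4*sqrt(33); sqrt(528) = 4*sqrt(33); 4*sqrt(1188) = 24*sqrt(33)
Combine: (4 - 4 + 24)·sqrt(33) = 24*sqrt(33)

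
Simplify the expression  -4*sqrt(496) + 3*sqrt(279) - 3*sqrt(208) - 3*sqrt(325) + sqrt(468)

-21*sqrt(13) - 7*sqrt(31)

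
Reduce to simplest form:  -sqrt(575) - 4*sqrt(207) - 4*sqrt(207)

sqrt(575) = 5*sqrt(23); 4*sqrt(207) = 12*sqrt(23); 4*sqrt(207) = 12*sqrt(23)
Combine: (-5 - 12 - 12)·sqrt(23) = -29*sqrt(23)

-29*sqrt(23)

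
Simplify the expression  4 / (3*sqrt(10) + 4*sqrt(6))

(-6*sqrt(10) + 8*sqrt(6))/3

Multiply numerator and denominator by -4*sqrt(6) + 3*sqrt(10).
Denominator becomes -6; numerator becomes -16*sqrt(6) + 12*sqrt(10).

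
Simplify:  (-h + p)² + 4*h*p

(h + p)²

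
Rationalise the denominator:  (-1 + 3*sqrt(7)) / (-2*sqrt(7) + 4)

(-19 - 5*sqrt(7))/6

Multiply numerator and denominator by 4 + 2*sqrt(7).
Denominator becomes -12; numerator becomes 10*sqrt(7) + 38.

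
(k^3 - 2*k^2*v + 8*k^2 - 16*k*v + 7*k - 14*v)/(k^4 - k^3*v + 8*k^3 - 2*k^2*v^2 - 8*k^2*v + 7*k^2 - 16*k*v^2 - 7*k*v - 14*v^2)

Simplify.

1/(k + v)

Factor: k^3 - 2*k^2*v + 8*k^2 - 16*k*v + 7*k - 14*v = (k + 1)*(k + 7)*(k - 2*v);  k^4 - k^3*v + 8*k^3 - 2*k^2*v^2 - 8*k^2*v + 7*k^2 - 16*k*v^2 - 7*k*v - 14*v^2 = (k + v)*(k + 1)*(k + 7)*(k - 2*v)
Cancel the common factors (k - 2*v), (k + 7), (k + 1).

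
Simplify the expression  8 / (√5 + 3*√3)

(-4*√5 + 12*√3)/11

Multiply numerator and denominator by -√5 + 3*√3.
Denominator becomes 22; numerator becomes -8*√5 + 24*√3.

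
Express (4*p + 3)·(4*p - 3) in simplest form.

(4*p)^2 - (3)^2 = 16*p² - 9.

16*p² - 9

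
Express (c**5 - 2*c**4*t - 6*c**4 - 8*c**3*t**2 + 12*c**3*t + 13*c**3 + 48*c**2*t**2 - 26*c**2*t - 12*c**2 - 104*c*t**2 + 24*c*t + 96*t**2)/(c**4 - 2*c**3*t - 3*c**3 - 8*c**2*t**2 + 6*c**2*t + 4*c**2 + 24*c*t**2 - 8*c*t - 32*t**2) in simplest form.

Factor: c**5 - 2*c**4*t - 6*c**4 - 8*c**3*t**2 + 12*c**3*t + 13*c**3 + 48*c**2*t**2 - 26*c**2*t - 12*c**2 - 104*c*t**2 + 24*c*t + 96*t**2 = (c - 3)*(c**2 - 3*c + 4)*(c + 2*t)*(c - 4*t);  c**4 - 2*c**3*t - 3*c**3 - 8*c**2*t**2 + 6*c**2*t + 4*c**2 + 24*c*t**2 - 8*c*t - 32*t**2 = (c**2 - 3*c + 4)*(c - 4*t)*(c + 2*t)
Cancel the common factors (c**2 - 3*c + 4), (c + 2*t), (c - 4*t).

c - 3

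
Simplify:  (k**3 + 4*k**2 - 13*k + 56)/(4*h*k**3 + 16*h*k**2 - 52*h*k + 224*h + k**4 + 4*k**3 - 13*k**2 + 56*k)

Factor: k**3 + 4*k**2 - 13*k + 56 = (k**2 - 3*k + 8)*(k + 7);  4*h*k**3 + 16*h*k**2 - 52*h*k + 224*h + k**4 + 4*k**3 - 13*k**2 + 56*k = (k + 7)*(4*h + k)*(k**2 - 3*k + 8)
Cancel the common factors (k**2 - 3*k + 8), (k + 7).

1/(4*h + k)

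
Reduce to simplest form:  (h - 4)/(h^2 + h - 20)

Factor: h^2 + h - 20 = (h + 5)*(h - 4)
Cancel the common factor (h - 4).

1/(h + 5)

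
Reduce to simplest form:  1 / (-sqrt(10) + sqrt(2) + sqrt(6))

Group as (sqrt(2) + sqrt(6)) - sqrt(10); multiply by (sqrt(2) + sqrt(6)) + sqrt(10), then rationalise the remaining surd.

(sqrt(10) + 3*sqrt(6) + 7*sqrt(2) + 2*sqrt(30))/22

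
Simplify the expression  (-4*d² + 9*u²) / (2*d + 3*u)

-2*d + 3*u

Factor (3*u)^2 - (2*d)^2 and cancel (2*d + 3*u).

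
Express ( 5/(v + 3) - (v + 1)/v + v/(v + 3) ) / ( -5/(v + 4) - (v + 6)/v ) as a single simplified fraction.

(-v² - v + 12)/(v³ + 18*v² + 69*v + 72)

Numerator: 5/(v + 3) - (v + 1)/v + v/(v + 3) = (v - 3)/(v² + 3*v)
Denominator: -5/(v + 4) - (v + 6)/v = (-v² - 15*v - 24)/(v² + 4*v)
Divide: ((v - 3)/(v² + 3*v)) · ((v² + 4*v)/(-v² - 15*v - 24)) = (-v² - v + 12)/(v³ + 18*v² + 69*v + 72)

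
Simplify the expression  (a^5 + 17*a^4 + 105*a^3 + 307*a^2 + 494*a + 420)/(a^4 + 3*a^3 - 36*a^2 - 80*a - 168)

(a^2 + 8*a + 15)/(a - 6)

Factor: a^5 + 17*a^4 + 105*a^3 + 307*a^2 + 494*a + 420 = (a + 5)*(a^2 + 2*a + 4)*(a + 3)*(a + 7);  a^4 + 3*a^3 - 36*a^2 - 80*a - 168 = (a + 7)*(a - 6)*(a^2 + 2*a + 4)
Cancel the common factors (a^2 + 2*a + 4), (a + 7).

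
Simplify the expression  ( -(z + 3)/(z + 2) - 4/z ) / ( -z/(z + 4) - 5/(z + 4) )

(z³ + 11*z² + 36*z + 32)/(z³ + 7*z² + 10*z)

Numerator: -(z + 3)/(z + 2) - 4/z = (-z² - 7*z - 8)/(z² + 2*z)
Denominator: -z/(z + 4) - 5/(z + 4) = (-z - 5)/(z + 4)
Divide: ((-z² - 7*z - 8)/(z² + 2*z)) · ((z + 4)/(-z - 5)) = (z³ + 11*z² + 36*z + 32)/(z³ + 7*z² + 10*z)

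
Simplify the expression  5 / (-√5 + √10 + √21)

(-65*√5 - 15*√21 + 40*√10 + 25*√42)/82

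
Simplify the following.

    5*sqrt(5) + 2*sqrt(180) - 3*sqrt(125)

5*sqrt(5) = 5*sqrt(5); 2*sqrt(180) = 12*sqrt(5); 3*sqrt(125) = 15*sqrt(5)
Combine: (5 + 12 - 15)·sqrt(5) = 2*sqrt(5)

2*sqrt(5)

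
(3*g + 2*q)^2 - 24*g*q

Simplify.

After expansion: 9*g^2 - 12*g*q + 4*q^2 — a perfect-square trinomial.

(3*g - 2*q)^2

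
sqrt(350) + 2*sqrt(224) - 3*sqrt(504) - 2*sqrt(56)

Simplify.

-9*sqrt(14)

sqrt(350) = 5*sqrt(14); 2*sqrt(224) = 8*sqrt(14); 3*sqrt(504) = 18*sqrt(14); 2*sqrt(56) = 4*sqrt(14)
Combine: (5 + 8 - 18 - 4)·sqrt(14) = -9*sqrt(14)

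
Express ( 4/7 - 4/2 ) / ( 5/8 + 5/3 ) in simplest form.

Numerator: 4/7 - 4/2 = -10/7
Denominator: 5/8 + 5/3 = 55/24
Divide: (-10/7) · (24/55) = -48/77

-48/77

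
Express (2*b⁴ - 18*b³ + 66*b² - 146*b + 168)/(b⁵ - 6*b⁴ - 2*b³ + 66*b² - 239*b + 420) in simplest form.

(2*b - 8)/(b² - b - 20)

Factor: 2*b⁴ - 18*b³ + 66*b² - 146*b + 168 = 2·(b - 3)·(b - 4)·(b² - 2*b + 7);  b⁵ - 6*b⁴ - 2*b³ + 66*b² - 239*b + 420 = (b + 4)·(b² - 2*b + 7)·(b - 3)·(b - 5)
Cancel the common factors (b² - 2*b + 7), (b - 3).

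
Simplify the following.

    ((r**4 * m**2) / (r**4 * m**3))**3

Inside the bracket: (m**-1)
Raise to the power 3: (m**-3)

m**(-3)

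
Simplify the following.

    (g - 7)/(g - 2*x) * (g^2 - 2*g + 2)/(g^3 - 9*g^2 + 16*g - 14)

-1/(-g + 2*x)

Factor: g^3 - 9*g^2 + 16*g - 14 = (g - 7)*(g^2 - 2*g + 2)
Cancel the common factors (g^2 - 2*g + 2), (g - 7).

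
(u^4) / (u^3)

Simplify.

Quotient: u^1

u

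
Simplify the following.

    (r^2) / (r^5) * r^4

r

Quotient: (r^-3)
Multiply by r^4: add exponents.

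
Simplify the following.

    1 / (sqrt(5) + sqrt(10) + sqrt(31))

Group as (sqrt(10) + sqrt(31)) + sqrt(5); multiply by (sqrt(10) + sqrt(31)) - sqrt(5), then rationalise the remaining surd.

(-13*sqrt(10) - 18*sqrt(5) + 5*sqrt(62) + 8*sqrt(31))/28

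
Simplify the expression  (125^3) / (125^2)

125^3 = 5^9; 125^2 = 5^6
Combine exponents: 5^3

5^3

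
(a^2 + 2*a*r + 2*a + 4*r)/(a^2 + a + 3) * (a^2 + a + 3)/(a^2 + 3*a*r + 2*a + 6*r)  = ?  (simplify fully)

Factor: a^2 + 2*a*r + 2*a + 4*r = (a + 2)*(a + 2*r);  a^2 + 3*a*r + 2*a + 6*r = (a + 2)*(a + 3*r)
Cancel the common factors (a^2 + a + 3), (a + 2).

(a + 2*r)/(a + 3*r)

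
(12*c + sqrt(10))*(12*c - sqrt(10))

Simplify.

144*c**2 - 10

Difference of squares with P = 12*c, Q = sqrt(10).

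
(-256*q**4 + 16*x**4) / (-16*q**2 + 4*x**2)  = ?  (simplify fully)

16*q**2 + 4*x**2

Factor (2*x)**4 - (4*q)**4 and cancel (-16*q**2 + 4*x**2).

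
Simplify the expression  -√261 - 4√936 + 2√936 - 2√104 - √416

√261 = 3*√29; 4√936 = 24*√26; 2√936 = 12*√26; 2√104 = 4*√26; √416 = 4*√26

-20*√26 - 3*√29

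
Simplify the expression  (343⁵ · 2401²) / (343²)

343⁵ = 7^15; 2401² = 7^8; 343² = 7^6
Combine exponents: 7^17

7^17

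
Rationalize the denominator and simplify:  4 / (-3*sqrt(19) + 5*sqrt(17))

(6*sqrt(19) + 10*sqrt(17))/127

Multiply numerator and denominator by 3*sqrt(19) + 5*sqrt(17).
Denominator becomes 254; numerator becomes 12*sqrt(19) + 20*sqrt(17).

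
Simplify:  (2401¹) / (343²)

7^(-2)

2401¹ = 7^4; 343² = 7^6
Combine exponents: 7^(-2)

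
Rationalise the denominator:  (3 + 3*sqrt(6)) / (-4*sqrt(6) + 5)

(-87 - 27*sqrt(6))/71

Multiply numerator and denominator by 5 + 4*sqrt(6).
Denominator becomes -71; numerator becomes 27*sqrt(6) + 87.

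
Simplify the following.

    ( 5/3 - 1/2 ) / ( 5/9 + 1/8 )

Numerator: 5/3 - 1/2 = 7/6
Denominator: 5/9 + 1/8 = 49/72
Divide: (7/6) · (72/49) = 12/7

12/7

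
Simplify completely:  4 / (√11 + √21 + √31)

(-8*√7161 + 4*√31 + 84*√21 + 164*√11)/923

Group as (√21 + √31) + √11; multiply by (√21 + √31) - √11, then rationalise the remaining surd.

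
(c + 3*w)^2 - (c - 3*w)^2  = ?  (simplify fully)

12*c*w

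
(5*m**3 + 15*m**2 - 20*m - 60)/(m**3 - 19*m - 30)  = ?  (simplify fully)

Factor: 5*m**3 + 15*m**2 - 20*m - 60 = 5*(m + 2)*(m + 3)*(m - 2);  m**3 - 19*m - 30 = (m + 2)*(m - 5)*(m + 3)
Cancel the common factors (m + 3), (m + 2).

(5*m - 10)/(m - 5)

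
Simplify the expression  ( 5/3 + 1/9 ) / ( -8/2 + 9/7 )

Numerator: 5/3 + 1/9 = 16/9
Denominator: -8/2 + 9/7 = -19/7
Divide: (16/9) · (-7/19) = -112/171

-112/171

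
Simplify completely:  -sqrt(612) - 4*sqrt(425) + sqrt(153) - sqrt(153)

-26*sqrt(17)

sqrt(612) = 6*sqrt(17); 4*sqrt(425) = 20*sqrt(17); sqrt(153) = 3*sqrt(17); sqrt(153) = 3*sqrt(17)
Combine: (-6 - 20 + 3 - 3)·sqrt(17) = -26*sqrt(17)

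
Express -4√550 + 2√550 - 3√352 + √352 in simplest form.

-18*√22

4√550 = 20*√22; 2√550 = 10*√22; 3√352 = 12*√22; √352 = 4*√22
Combine: (-20 + 10 - 12 + 4)·√22 = -18*√22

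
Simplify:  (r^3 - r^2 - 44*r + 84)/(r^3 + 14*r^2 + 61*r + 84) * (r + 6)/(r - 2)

(r^2 - 36)/(r^2 + 7*r + 12)

Factor: r^3 - r^2 - 44*r + 84 = (r - 2)*(r + 7)*(r - 6);  r^3 + 14*r^2 + 61*r + 84 = (r + 4)*(r + 3)*(r + 7)
Cancel the common factors (r - 2), (r + 7).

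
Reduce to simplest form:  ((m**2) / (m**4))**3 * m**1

Inside the bracket: (m**-2)
Raise to the power 3: (m**-6)
Multiply by m**1: add exponents.

m**(-5)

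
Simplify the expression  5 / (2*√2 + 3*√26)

(-10*√2 + 15*√26)/226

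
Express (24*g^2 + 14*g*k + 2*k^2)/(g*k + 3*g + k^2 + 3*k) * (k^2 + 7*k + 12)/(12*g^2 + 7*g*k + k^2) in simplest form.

(2*k + 8)/(g + k)

Factor: 24*g^2 + 14*g*k + 2*k^2 = 2*(3*g + k)*(4*g + k);  g*k + 3*g + k^2 + 3*k = (k + 3)*(g + k);  k^2 + 7*k + 12 = (k + 4)*(k + 3);  12*g^2 + 7*g*k + k^2 = (3*g + k)*(4*g + k)
Cancel the common factors (4*g + k), (k + 3), (3*g + k).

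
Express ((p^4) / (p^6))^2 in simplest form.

Inside the bracket: (p^-2)
Raise to the power 2: (p^-4)

p^(-4)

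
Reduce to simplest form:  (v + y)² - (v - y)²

4*v*y

Only the odd-power cross terms survive.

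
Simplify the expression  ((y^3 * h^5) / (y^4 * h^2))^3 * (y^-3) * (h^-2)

Inside the bracket: (y^-1) * h^3
Raise to the power 3: (y^-3) * h^9
Multiply by (y^-3) * (h^-2): add exponents.

h^7/y^6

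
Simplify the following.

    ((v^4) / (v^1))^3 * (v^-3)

v^6

Inside the bracket: v^3
Raise to the power 3: v^9
Multiply by (v^-3): add exponents.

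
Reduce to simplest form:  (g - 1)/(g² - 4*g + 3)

1/(g - 3)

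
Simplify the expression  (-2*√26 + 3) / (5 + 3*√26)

Multiply numerator and denominator by -3*√26 + 5.
Denominator becomes -209; numerator becomes -19*√26 + 171.

(-9 + √26)/11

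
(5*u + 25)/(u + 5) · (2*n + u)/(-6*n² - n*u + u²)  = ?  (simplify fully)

Factor: 5*u + 25 = 5·(u + 5);  -6*n² - n*u + u² = (2*n + u)·(-3*n + u)
Cancel the common factors (u + 5), (2*n + u).

5/(-3*n + u)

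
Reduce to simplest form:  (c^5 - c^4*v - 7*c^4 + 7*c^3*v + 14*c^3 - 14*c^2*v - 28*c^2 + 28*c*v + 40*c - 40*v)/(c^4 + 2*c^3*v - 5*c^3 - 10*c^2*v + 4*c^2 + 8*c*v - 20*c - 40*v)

(c^2 - c*v - 2*c + 2*v)/(c + 2*v)

Factor: c^5 - c^4*v - 7*c^4 + 7*c^3*v + 14*c^3 - 14*c^2*v - 28*c^2 + 28*c*v + 40*c - 40*v = (c - 5)*(c^2 + 4)*(c - 2)*(c - v);  c^4 + 2*c^3*v - 5*c^3 - 10*c^2*v + 4*c^2 + 8*c*v - 20*c - 40*v = (c^2 + 4)*(c + 2*v)*(c - 5)
Cancel the common factors (c^2 + 4), (c - 5).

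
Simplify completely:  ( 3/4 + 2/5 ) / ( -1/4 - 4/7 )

Numerator: 3/4 + 2/5 = 23/20
Denominator: -1/4 - 4/7 = -23/28
Divide: (23/20) · (-28/23) = -7/5

-7/5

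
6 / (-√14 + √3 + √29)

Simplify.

(-9*√14 - 6*√29 + 20*√3 + √1218)/2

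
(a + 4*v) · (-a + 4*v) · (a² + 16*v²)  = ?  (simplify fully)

-a⁴ + 256*v⁴

((4*v)+a)((4*v)-a) = -a² + 16*v²; continue pairing.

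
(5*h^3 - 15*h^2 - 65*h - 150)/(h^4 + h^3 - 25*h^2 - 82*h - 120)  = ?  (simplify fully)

5/(h + 4)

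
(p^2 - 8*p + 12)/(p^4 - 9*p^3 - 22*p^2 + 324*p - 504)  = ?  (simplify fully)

1/(p^2 - p - 42)

Factor: p^2 - 8*p + 12 = (p - 6)*(p - 2);  p^4 - 9*p^3 - 22*p^2 + 324*p - 504 = (p - 6)*(p - 2)*(p + 6)*(p - 7)
Cancel the common factors (p - 2), (p - 6).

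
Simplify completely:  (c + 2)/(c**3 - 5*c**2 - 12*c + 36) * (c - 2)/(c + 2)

1/(c**2 - 3*c - 18)

Factor: c**3 - 5*c**2 - 12*c + 36 = (c - 2)*(c - 6)*(c + 3)
Cancel the common factors (c - 2), (c + 2).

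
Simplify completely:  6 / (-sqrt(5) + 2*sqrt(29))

(2*sqrt(5) + 4*sqrt(29))/37

Multiply numerator and denominator by sqrt(5) + 2*sqrt(29).
Denominator becomes 111; numerator becomes 6*sqrt(5) + 12*sqrt(29).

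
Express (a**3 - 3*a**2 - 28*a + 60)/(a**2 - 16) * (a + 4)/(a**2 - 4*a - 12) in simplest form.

(a**2 + 3*a - 10)/(a**2 - 2*a - 8)

Factor: a**3 - 3*a**2 - 28*a + 60 = (a - 6)*(a + 5)*(a - 2);  a**2 - 16 = (a + 4)*(a - 4);  a**2 - 4*a - 12 = (a - 6)*(a + 2)
Cancel the common factors (a + 4), (a - 6).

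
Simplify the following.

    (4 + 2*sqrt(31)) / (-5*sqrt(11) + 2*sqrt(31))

(-10*sqrt(341) - 124 - 20*sqrt(11) - 8*sqrt(31))/151

Multiply numerator and denominator by 2*sqrt(31) + 5*sqrt(11).
Denominator becomes -151; numerator becomes 8*sqrt(31) + 20*sqrt(11) + 124 + 10*sqrt(341).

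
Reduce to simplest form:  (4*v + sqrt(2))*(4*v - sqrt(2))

Product of conjugates: (P+Q)(P-Q) = P**2 - Q**2.

16*v**2 - 2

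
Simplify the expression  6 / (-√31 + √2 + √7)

Group as (√2 + √7) - √31; multiply by (√2 + √7) + √31, then rationalise the remaining surd.

(-33*√31 - 39*√7 - 54*√2 - 3*√434)/107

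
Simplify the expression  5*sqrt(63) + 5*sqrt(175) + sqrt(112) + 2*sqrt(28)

5*sqrt(63) = 15*sqrt(7); 5*sqrt(175) = 25*sqrt(7); sqrt(112) = 4*sqrt(7); 2*sqrt(28) = 4*sqrt(7)
Combine: (15 + 25 + 4 + 4)·sqrt(7) = 48*sqrt(7)

48*sqrt(7)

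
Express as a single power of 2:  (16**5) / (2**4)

16**5 = 2**20; 2**4 = 2**4
Combine exponents: 2**16

2**16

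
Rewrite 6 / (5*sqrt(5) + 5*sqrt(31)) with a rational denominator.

(-3*sqrt(5) + 3*sqrt(31))/65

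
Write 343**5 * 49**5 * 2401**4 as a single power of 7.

7**41

343**5 = 7**15; 49**5 = 7**10; 2401**4 = 7**16
Combine exponents: 7**41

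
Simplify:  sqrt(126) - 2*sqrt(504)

-9*sqrt(14)

sqrt(126) = 3*sqrt(14); 2*sqrt(504) = 12*sqrt(14)
Combine: (3 - 12)·sqrt(14) = -9*sqrt(14)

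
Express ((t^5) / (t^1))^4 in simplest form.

Inside the bracket: t^4
Raise to the power 4: t^16

t^16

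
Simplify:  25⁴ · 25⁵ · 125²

25⁴ = 5^8; 25⁵ = 5^10; 125² = 5^6
Combine exponents: 5^24

5^24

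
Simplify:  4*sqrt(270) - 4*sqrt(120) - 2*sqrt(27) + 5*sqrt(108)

4*sqrt(30) + 24*sqrt(3)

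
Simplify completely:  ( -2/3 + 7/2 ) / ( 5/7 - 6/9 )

119/2

Numerator: -2/3 + 7/2 = 17/6
Denominator: 5/7 - 6/9 = 1/21
Divide: (17/6) · (21) = 119/2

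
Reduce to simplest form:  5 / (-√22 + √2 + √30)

(-5*√22 - 3*√30 + 25*√2 + 2*√330)/14

Group as (√2 + √30) - √22; multiply by (√2 + √30) + √22, then rationalise the remaining surd.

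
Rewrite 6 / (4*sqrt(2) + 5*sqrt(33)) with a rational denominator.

Multiply numerator and denominator by -5*sqrt(33) + 4*sqrt(2).
Denominator becomes -793; numerator becomes -30*sqrt(33) + 24*sqrt(2).

(-24*sqrt(2) + 30*sqrt(33))/793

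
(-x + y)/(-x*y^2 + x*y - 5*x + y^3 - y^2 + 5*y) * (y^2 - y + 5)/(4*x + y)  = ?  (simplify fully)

1/(4*x + y)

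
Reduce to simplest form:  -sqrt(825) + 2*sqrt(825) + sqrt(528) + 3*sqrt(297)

sqrt(825) = 5*sqrt(33); 2*sqrt(825) = 10*sqrt(33); sqrt(528) = 4*sqrt(33); 3*sqrt(297) = 9*sqrt(33)
Combine: (-5 + 10 + 4 + 9)·sqrt(33) = 18*sqrt(33)

18*sqrt(33)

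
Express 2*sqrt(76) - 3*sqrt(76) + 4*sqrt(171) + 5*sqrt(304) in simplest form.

2*sqrt(76) = 4*sqrt(19); 3*sqrt(76) = 6*sqrt(19); 4*sqrt(171) = 12*sqrt(19); 5*sqrt(304) = 20*sqrt(19)
Combine: (4 - 6 + 12 + 20)·sqrt(19) = 30*sqrt(19)

30*sqrt(19)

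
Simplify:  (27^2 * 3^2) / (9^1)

3^6

27^2 = 3^6; 3^2 = 3^2; 9^1 = 3^2
Combine exponents: 3^6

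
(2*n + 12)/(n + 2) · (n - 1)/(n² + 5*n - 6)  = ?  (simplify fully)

Factor: 2*n + 12 = 2·(n + 6);  n² + 5*n - 6 = (n - 1)·(n + 6)
Cancel the common factors (n + 6), (n - 1).

2/(n + 2)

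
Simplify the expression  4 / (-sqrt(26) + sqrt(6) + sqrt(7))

-52*sqrt(26) - 100*sqrt(7) - 108*sqrt(6) - 16*sqrt(273)

Group as (sqrt(6) + sqrt(7)) - sqrt(26); multiply by (sqrt(6) + sqrt(7)) + sqrt(26), then rationalise the remaining surd.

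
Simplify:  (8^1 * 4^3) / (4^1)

8^1 = 2^3; 4^3 = 2^6; 4^1 = 2^2
Combine exponents: 2^7

2^7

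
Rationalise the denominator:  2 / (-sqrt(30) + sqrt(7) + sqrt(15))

Group as (sqrt(7) + sqrt(15)) - sqrt(30); multiply by (sqrt(7) + sqrt(15)) + sqrt(30), then rationalise the remaining surd.

(4*sqrt(30) + 11*sqrt(15) + 19*sqrt(7) + 15*sqrt(14))/89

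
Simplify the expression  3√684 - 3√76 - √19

11*√19

3√684 = 18*√19; 3√76 = 6*√19; √19 = √19
Combine: (18 - 6 - 1)·√19 = 11*√19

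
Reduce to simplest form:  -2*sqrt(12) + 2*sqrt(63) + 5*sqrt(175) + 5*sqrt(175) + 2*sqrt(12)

2*sqrt(12) = 4*sqrt(3); 2*sqrt(63) = 6*sqrt(7); 5*sqrt(175) = 25*sqrt(7); 5*sqrt(175) = 25*sqrt(7); 2*sqrt(12) = 4*sqrt(3)

56*sqrt(7)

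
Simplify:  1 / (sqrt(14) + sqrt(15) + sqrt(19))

(-sqrt(3990) + 5*sqrt(19) + 9*sqrt(15) + 10*sqrt(14))/370

Group as (sqrt(14) + sqrt(19)) + sqrt(15); multiply by (sqrt(14) + sqrt(19)) - sqrt(15), then rationalise the remaining surd.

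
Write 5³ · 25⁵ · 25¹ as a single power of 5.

5^15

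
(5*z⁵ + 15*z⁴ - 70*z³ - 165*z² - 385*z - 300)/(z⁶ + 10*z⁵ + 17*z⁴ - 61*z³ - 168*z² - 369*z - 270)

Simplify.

Factor: 5*z⁵ + 15*z⁴ - 70*z³ - 165*z² - 385*z - 300 = 5·(z² + z + 3)·(z + 1)·(z - 4)·(z + 5);  z⁶ + 10*z⁵ + 17*z⁴ - 61*z³ - 168*z² - 369*z - 270 = (z + 6)·(z² + z + 3)·(z - 3)·(z + 5)·(z + 1)
Cancel the common factors (z² + z + 3), (z + 1), (z + 5).

(5*z - 20)/(z² + 3*z - 18)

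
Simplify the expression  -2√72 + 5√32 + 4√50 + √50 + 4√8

41*√2

2√72 = 12*√2; 5√32 = 20*√2; 4√50 = 20*√2; √50 = 5*√2; 4√8 = 8*√2
Combine: (-12 + 20 + 20 + 5 + 8)·√2 = 41*√2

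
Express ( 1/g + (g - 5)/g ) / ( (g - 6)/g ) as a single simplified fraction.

Numerator: 1/g + (g - 5)/g = (g - 4)/g
Denominator: (g - 6)/g = (g - 6)/g
Divide: ((g - 4)/g) · (g/(g - 6)) = (g - 4)/(g - 6)

(g - 4)/(g - 6)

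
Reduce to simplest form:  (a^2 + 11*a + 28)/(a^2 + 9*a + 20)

(a + 7)/(a + 5)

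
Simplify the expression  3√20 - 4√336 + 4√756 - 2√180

3√20 = 6*√5; 4√336 = 16*√21; 4√756 = 24*√21; 2√180 = 12*√5

-6*√5 + 8*√21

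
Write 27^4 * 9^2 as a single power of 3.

3^16

27^4 = 3^12; 9^2 = 3^4
Combine exponents: 3^16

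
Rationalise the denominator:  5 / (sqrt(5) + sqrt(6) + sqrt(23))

(-55*sqrt(6) - 60*sqrt(5) + 5*sqrt(690) + 30*sqrt(23))/12

Group as (sqrt(5) + sqrt(23)) + sqrt(6); multiply by (sqrt(5) + sqrt(23)) - sqrt(6), then rationalise the remaining surd.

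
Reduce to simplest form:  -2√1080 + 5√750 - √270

10*√30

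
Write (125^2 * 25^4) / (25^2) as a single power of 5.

5^10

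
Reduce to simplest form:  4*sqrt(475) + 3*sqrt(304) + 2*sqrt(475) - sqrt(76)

40*sqrt(19)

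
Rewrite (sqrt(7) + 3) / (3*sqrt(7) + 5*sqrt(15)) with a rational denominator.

Multiply numerator and denominator by -5*sqrt(15) + 3*sqrt(7).
Denominator becomes -312; numerator becomes -15*sqrt(15) - 5*sqrt(105) + 21 + 9*sqrt(7).

(-9*sqrt(7) - 21 + 5*sqrt(105) + 15*sqrt(15))/312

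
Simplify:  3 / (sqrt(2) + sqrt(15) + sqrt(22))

Group as (sqrt(15) + sqrt(22)) + sqrt(2); multiply by (sqrt(15) + sqrt(22)) - sqrt(2), then rationalise the remaining surd.

(-12*sqrt(165) - 15*sqrt(22) + 27*sqrt(15) + 105*sqrt(2))/95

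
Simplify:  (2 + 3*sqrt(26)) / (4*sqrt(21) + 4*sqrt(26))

(-3*sqrt(546) - 2*sqrt(21) + 2*sqrt(26) + 78)/20

Multiply numerator and denominator by -4*sqrt(21) + 4*sqrt(26).
Denominator becomes 80; numerator becomes -12*sqrt(546) - 8*sqrt(21) + 8*sqrt(26) + 312.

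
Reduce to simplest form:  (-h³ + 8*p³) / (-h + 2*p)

h² + 2*h*p + 4*p²

(2*p)^3 - h^3 = (-h + 2*p)(h² + 2*h*p + 4*p²).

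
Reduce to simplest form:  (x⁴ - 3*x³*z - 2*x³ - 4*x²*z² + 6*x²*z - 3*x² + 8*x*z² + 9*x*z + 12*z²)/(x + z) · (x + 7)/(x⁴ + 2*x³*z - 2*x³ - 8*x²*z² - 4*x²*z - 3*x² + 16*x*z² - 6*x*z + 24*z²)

Factor: x⁴ - 3*x³*z - 2*x³ - 4*x²*z² + 6*x²*z - 3*x² + 8*x*z² + 9*x*z + 12*z² = (x + 1)·(x + z)·(x - 4*z)·(x - 3);  x⁴ + 2*x³*z - 2*x³ - 8*x²*z² - 4*x²*z - 3*x² + 16*x*z² - 6*x*z + 24*z² = (x + 4*z)·(x + 1)·(x - 3)·(x - 2*z)
Cancel the common factors (x - 3), (x + z), (x + 1).

(x² - 4*x*z + 7*x - 28*z)/(x² + 2*x*z - 8*z²)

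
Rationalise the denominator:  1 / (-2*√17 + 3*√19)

(2*√17 + 3*√19)/103

Multiply numerator and denominator by 2*√17 + 3*√19.
Denominator becomes 103; numerator becomes 2*√17 + 3*√19.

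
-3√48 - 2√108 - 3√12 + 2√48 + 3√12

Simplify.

-16*√3

3√48 = 12*√3; 2√108 = 12*√3; 3√12 = 6*√3; 2√48 = 8*√3; 3√12 = 6*√3
Combine: (-12 - 12 - 6 + 8 + 6)·√3 = -16*√3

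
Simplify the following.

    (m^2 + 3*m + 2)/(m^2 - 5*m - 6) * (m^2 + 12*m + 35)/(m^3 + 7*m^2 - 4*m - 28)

Factor: m^2 + 3*m + 2 = (m + 1)*(m + 2);  m^2 - 5*m - 6 = (m - 6)*(m + 1);  m^2 + 12*m + 35 = (m + 5)*(m + 7);  m^3 + 7*m^2 - 4*m - 28 = (m + 7)*(m - 2)*(m + 2)
Cancel the common factors (m + 7), (m + 2), (m + 1).

(m + 5)/(m^2 - 8*m + 12)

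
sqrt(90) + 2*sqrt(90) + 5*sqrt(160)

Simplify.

sqrt(90) = 3*sqrt(10); 2*sqrt(90) = 6*sqrt(10); 5*sqrt(160) = 20*sqrt(10)
Combine: (3 + 6 + 20)·sqrt(10) = 29*sqrt(10)

29*sqrt(10)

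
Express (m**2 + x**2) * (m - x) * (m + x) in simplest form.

m**4 - x**4

Pair the conjugate factors: (m+x)(m-x) = m**2 - x**2, then repeat with the next factor.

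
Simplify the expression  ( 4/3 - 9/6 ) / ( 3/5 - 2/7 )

-35/66

Numerator: 4/3 - 9/6 = -1/6
Denominator: 3/5 - 2/7 = 11/35
Divide: (-1/6) · (35/11) = -35/66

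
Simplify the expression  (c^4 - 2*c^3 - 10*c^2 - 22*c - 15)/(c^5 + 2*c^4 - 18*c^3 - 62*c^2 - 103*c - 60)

Factor: c^4 - 2*c^3 - 10*c^2 - 22*c - 15 = (c^2 + 2*c + 3)*(c - 5)*(c + 1);  c^5 + 2*c^4 - 18*c^3 - 62*c^2 - 103*c - 60 = (c - 5)*(c + 4)*(c^2 + 2*c + 3)*(c + 1)
Cancel the common factors (c^2 + 2*c + 3), (c + 1), (c - 5).

1/(c + 4)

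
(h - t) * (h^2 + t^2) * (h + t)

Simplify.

h^4 - t^4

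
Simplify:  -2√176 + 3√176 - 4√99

-8*√11

2√176 = 8*√11; 3√176 = 12*√11; 4√99 = 12*√11
Combine: (-8 + 12 - 12)·√11 = -8*√11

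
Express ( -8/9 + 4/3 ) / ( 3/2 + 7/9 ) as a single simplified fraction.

Numerator: -8/9 + 4/3 = 4/9
Denominator: 3/2 + 7/9 = 41/18
Divide: (4/9) · (18/41) = 8/41

8/41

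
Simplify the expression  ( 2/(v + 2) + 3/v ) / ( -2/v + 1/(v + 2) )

(-5*v - 6)/(v + 4)

Numerator: 2/(v + 2) + 3/v = (5*v + 6)/(v² + 2*v)
Denominator: -2/v + 1/(v + 2) = (-v - 4)/(v² + 2*v)
Divide: ((5*v + 6)/(v² + 2*v)) · ((v² + 2*v)/(-v - 4)) = (-5*v - 6)/(v + 4)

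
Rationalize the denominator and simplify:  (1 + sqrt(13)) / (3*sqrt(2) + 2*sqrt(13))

(-3*sqrt(26) - 3*sqrt(2) + 2*sqrt(13) + 26)/34

Multiply numerator and denominator by -3*sqrt(2) + 2*sqrt(13).
Denominator becomes 34; numerator becomes -3*sqrt(26) - 3*sqrt(2) + 2*sqrt(13) + 26.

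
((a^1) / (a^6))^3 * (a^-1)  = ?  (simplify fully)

Inside the bracket: (a^-5)
Raise to the power 3: (a^-15)
Multiply by (a^-1): add exponents.

a^(-16)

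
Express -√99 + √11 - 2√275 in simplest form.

-12*√11

√99 = 3*√11; √11 = √11; 2√275 = 10*√11
Combine: (-3 + 1 - 10)·√11 = -12*√11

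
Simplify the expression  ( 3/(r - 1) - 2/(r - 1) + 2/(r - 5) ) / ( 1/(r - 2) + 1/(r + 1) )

(3*r³ - 10*r² + r + 14)/(2*r³ - 13*r² + 16*r - 5)

Numerator: 3/(r - 1) - 2/(r - 1) + 2/(r - 5) = (3*r - 7)/(r² - 6*r + 5)
Denominator: 1/(r - 2) + 1/(r + 1) = (2*r - 1)/(r² - r - 2)
Divide: ((3*r - 7)/(r² - 6*r + 5)) · ((r² - r - 2)/(2*r - 1)) = (3*r³ - 10*r² + r + 14)/(2*r³ - 13*r² + 16*r - 5)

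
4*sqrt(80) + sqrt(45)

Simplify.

4*sqrt(80) = 16*sqrt(5); sqrt(45) = 3*sqrt(5)
Combine: (16 + 3)·sqrt(5) = 19*sqrt(5)

19*sqrt(5)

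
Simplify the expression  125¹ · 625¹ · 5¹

125¹ = 5^3; 625¹ = 5^4; 5¹ = 5^1
Combine exponents: 5^8

5^8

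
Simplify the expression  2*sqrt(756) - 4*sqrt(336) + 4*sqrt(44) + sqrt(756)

2*sqrt(21) + 8*sqrt(11)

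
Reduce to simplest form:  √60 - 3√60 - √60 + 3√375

√60 = 2*√15; 3√60 = 6*√15; √60 = 2*√15; 3√375 = 15*√15
Combine: (2 - 6 - 2 + 15)·√15 = 9*√15

9*√15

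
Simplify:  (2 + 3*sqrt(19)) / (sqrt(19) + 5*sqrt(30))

Multiply numerator and denominator by -5*sqrt(30) + sqrt(19).
Denominator becomes -731; numerator becomes -15*sqrt(570) - 10*sqrt(30) + 2*sqrt(19) + 57.

(-57 - 2*sqrt(19) + 10*sqrt(30) + 15*sqrt(570))/731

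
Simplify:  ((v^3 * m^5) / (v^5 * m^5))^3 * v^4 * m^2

m^2/v^2

Inside the bracket: (v^-2)
Raise to the power 3: (v^-6)
Multiply by v^4 * m^2: add exponents.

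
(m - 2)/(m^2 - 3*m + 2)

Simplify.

1/(m - 1)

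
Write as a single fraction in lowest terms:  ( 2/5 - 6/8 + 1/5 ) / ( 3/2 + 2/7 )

-21/250

Numerator: 2/5 - 6/8 + 1/5 = -3/20
Denominator: 3/2 + 2/7 = 25/14
Divide: (-3/20) · (14/25) = -21/250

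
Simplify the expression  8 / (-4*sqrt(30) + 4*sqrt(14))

Multiply numerator and denominator by 4*sqrt(14) + 4*sqrt(30).
Denominator becomes -256; numerator becomes 32*sqrt(14) + 32*sqrt(30).

(-sqrt(30) - sqrt(14))/8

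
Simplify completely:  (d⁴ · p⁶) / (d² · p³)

d²*p³

Quotient: d² · p³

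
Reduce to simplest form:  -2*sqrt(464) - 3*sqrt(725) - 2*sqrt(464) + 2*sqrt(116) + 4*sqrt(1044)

-3*sqrt(29)

2*sqrt(464) = 8*sqrt(29); 3*sqrt(725) = 15*sqrt(29); 2*sqrt(464) = 8*sqrt(29); 2*sqrt(116) = 4*sqrt(29); 4*sqrt(1044) = 24*sqrt(29)
Combine: (-8 - 15 - 8 + 4 + 24)·sqrt(29) = -3*sqrt(29)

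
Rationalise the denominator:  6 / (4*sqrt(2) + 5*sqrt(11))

Multiply numerator and denominator by -4*sqrt(2) + 5*sqrt(11).
Denominator becomes 243; numerator becomes -24*sqrt(2) + 30*sqrt(11).

(-8*sqrt(2) + 10*sqrt(11))/81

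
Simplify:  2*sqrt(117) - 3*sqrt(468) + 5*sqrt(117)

3*sqrt(13)

2*sqrt(117) = 6*sqrt(13); 3*sqrt(468) = 18*sqrt(13); 5*sqrt(117) = 15*sqrt(13)
Combine: (6 - 18 + 15)·sqrt(13) = 3*sqrt(13)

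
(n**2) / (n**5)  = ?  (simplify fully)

n**(-3)

Quotient: (n**-3)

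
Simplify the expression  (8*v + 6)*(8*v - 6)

Product of conjugates: (P+Q)(P-Q) = P^2 - Q^2.

64*v^2 - 36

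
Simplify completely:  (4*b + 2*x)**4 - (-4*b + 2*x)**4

256*b*x*(4*b**2 + x**2)

Binomially expand both and collect terms in (2*x), (4*b).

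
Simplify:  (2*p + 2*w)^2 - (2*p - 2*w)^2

Only the odd-power cross terms survive.

16*p*w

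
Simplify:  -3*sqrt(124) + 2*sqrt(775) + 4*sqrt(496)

3*sqrt(124) = 6*sqrt(31); 2*sqrt(775) = 10*sqrt(31); 4*sqrt(496) = 16*sqrt(31)
Combine: (-6 + 10 + 16)·sqrt(31) = 20*sqrt(31)

20*sqrt(31)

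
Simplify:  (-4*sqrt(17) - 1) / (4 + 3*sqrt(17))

Multiply numerator and denominator by -3*sqrt(17) + 4.
Denominator becomes -137; numerator becomes -13*sqrt(17) + 200.

(-200 + 13*sqrt(17))/137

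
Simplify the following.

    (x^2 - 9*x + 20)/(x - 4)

x - 5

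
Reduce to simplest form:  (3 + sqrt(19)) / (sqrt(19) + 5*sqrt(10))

Multiply numerator and denominator by -5*sqrt(10) + sqrt(19).
Denominator becomes -231; numerator becomes -5*sqrt(190) - 15*sqrt(10) + 3*sqrt(19) + 19.

(-19 - 3*sqrt(19) + 15*sqrt(10) + 5*sqrt(190))/231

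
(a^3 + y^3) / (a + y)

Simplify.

Factor as (a+b)(a^2-ab+b^2) with a=a, b=y.

a^2 - a*y + y^2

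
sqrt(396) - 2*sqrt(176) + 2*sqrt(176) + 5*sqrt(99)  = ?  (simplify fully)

21*sqrt(11)

sqrt(396) = 6*sqrt(11); 2*sqrt(176) = 8*sqrt(11); 2*sqrt(176) = 8*sqrt(11); 5*sqrt(99) = 15*sqrt(11)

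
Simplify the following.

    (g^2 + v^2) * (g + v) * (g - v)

(g+v)(g-v) = g^2 - v^2; continue pairing.

g^4 - v^4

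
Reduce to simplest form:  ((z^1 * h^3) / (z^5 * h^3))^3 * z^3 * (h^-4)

Inside the bracket: (z^-4)
Raise to the power 3: (z^-12)
Multiply by z^3 * (h^-4): add exponents.

1/(h^4*z^9)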